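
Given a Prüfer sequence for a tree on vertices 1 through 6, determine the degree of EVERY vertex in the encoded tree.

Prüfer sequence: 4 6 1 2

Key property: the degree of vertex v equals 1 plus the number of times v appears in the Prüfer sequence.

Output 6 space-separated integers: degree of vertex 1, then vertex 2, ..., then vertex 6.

p_1 = 4: count[4] becomes 1
p_2 = 6: count[6] becomes 1
p_3 = 1: count[1] becomes 1
p_4 = 2: count[2] becomes 1
Degrees (1 + count): deg[1]=1+1=2, deg[2]=1+1=2, deg[3]=1+0=1, deg[4]=1+1=2, deg[5]=1+0=1, deg[6]=1+1=2

Answer: 2 2 1 2 1 2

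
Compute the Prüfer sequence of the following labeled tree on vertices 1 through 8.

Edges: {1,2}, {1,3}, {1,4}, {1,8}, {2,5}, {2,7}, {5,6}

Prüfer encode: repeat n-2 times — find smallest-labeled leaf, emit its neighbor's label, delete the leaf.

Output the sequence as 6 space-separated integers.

Answer: 1 1 5 2 2 1

Derivation:
Step 1: leaves = {3,4,6,7,8}. Remove smallest leaf 3, emit neighbor 1.
Step 2: leaves = {4,6,7,8}. Remove smallest leaf 4, emit neighbor 1.
Step 3: leaves = {6,7,8}. Remove smallest leaf 6, emit neighbor 5.
Step 4: leaves = {5,7,8}. Remove smallest leaf 5, emit neighbor 2.
Step 5: leaves = {7,8}. Remove smallest leaf 7, emit neighbor 2.
Step 6: leaves = {2,8}. Remove smallest leaf 2, emit neighbor 1.
Done: 2 vertices remain (1, 8). Sequence = [1 1 5 2 2 1]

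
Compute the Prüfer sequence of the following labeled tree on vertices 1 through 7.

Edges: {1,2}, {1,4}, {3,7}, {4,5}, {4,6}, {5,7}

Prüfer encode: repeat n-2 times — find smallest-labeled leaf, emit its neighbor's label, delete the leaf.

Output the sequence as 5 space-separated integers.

Step 1: leaves = {2,3,6}. Remove smallest leaf 2, emit neighbor 1.
Step 2: leaves = {1,3,6}. Remove smallest leaf 1, emit neighbor 4.
Step 3: leaves = {3,6}. Remove smallest leaf 3, emit neighbor 7.
Step 4: leaves = {6,7}. Remove smallest leaf 6, emit neighbor 4.
Step 5: leaves = {4,7}. Remove smallest leaf 4, emit neighbor 5.
Done: 2 vertices remain (5, 7). Sequence = [1 4 7 4 5]

Answer: 1 4 7 4 5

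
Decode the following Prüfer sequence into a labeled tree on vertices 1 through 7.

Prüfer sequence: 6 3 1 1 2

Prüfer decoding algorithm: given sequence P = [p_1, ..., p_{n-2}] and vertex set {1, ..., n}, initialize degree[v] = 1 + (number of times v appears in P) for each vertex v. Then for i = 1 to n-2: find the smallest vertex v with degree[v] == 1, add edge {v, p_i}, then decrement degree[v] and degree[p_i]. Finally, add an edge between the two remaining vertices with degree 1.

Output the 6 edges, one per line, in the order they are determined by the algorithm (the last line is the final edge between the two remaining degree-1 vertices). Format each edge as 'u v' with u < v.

Initial degrees: {1:3, 2:2, 3:2, 4:1, 5:1, 6:2, 7:1}
Step 1: smallest deg-1 vertex = 4, p_1 = 6. Add edge {4,6}. Now deg[4]=0, deg[6]=1.
Step 2: smallest deg-1 vertex = 5, p_2 = 3. Add edge {3,5}. Now deg[5]=0, deg[3]=1.
Step 3: smallest deg-1 vertex = 3, p_3 = 1. Add edge {1,3}. Now deg[3]=0, deg[1]=2.
Step 4: smallest deg-1 vertex = 6, p_4 = 1. Add edge {1,6}. Now deg[6]=0, deg[1]=1.
Step 5: smallest deg-1 vertex = 1, p_5 = 2. Add edge {1,2}. Now deg[1]=0, deg[2]=1.
Final: two remaining deg-1 vertices are 2, 7. Add edge {2,7}.

Answer: 4 6
3 5
1 3
1 6
1 2
2 7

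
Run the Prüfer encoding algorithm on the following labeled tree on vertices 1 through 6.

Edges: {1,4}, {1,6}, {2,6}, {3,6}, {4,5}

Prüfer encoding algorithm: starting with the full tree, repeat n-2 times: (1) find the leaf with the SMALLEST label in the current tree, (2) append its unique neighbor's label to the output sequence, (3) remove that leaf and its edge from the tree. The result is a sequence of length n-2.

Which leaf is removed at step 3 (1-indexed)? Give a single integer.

Step 1: current leaves = {2,3,5}. Remove leaf 2 (neighbor: 6).
Step 2: current leaves = {3,5}. Remove leaf 3 (neighbor: 6).
Step 3: current leaves = {5,6}. Remove leaf 5 (neighbor: 4).

Answer: 5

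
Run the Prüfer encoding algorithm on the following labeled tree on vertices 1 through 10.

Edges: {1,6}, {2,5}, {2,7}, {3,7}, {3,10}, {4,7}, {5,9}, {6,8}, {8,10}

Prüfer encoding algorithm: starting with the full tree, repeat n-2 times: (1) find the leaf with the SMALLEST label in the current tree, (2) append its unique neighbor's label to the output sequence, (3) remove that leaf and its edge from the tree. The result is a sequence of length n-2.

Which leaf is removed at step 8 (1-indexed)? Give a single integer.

Answer: 7

Derivation:
Step 1: current leaves = {1,4,9}. Remove leaf 1 (neighbor: 6).
Step 2: current leaves = {4,6,9}. Remove leaf 4 (neighbor: 7).
Step 3: current leaves = {6,9}. Remove leaf 6 (neighbor: 8).
Step 4: current leaves = {8,9}. Remove leaf 8 (neighbor: 10).
Step 5: current leaves = {9,10}. Remove leaf 9 (neighbor: 5).
Step 6: current leaves = {5,10}. Remove leaf 5 (neighbor: 2).
Step 7: current leaves = {2,10}. Remove leaf 2 (neighbor: 7).
Step 8: current leaves = {7,10}. Remove leaf 7 (neighbor: 3).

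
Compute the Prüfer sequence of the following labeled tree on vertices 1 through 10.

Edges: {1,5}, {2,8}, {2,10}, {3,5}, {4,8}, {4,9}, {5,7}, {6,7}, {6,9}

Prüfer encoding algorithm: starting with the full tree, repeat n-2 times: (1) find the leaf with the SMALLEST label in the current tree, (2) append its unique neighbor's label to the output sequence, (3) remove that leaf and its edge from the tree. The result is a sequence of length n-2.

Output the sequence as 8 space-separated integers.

Step 1: leaves = {1,3,10}. Remove smallest leaf 1, emit neighbor 5.
Step 2: leaves = {3,10}. Remove smallest leaf 3, emit neighbor 5.
Step 3: leaves = {5,10}. Remove smallest leaf 5, emit neighbor 7.
Step 4: leaves = {7,10}. Remove smallest leaf 7, emit neighbor 6.
Step 5: leaves = {6,10}. Remove smallest leaf 6, emit neighbor 9.
Step 6: leaves = {9,10}. Remove smallest leaf 9, emit neighbor 4.
Step 7: leaves = {4,10}. Remove smallest leaf 4, emit neighbor 8.
Step 8: leaves = {8,10}. Remove smallest leaf 8, emit neighbor 2.
Done: 2 vertices remain (2, 10). Sequence = [5 5 7 6 9 4 8 2]

Answer: 5 5 7 6 9 4 8 2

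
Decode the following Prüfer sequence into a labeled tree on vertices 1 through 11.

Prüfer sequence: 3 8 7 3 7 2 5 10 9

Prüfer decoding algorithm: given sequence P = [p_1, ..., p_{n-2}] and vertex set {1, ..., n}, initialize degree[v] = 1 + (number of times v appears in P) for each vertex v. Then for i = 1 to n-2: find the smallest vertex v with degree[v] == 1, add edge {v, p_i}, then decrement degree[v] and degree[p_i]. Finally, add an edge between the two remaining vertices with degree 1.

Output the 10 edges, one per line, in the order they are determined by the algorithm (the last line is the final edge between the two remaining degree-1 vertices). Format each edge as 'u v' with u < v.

Answer: 1 3
4 8
6 7
3 8
3 7
2 7
2 5
5 10
9 10
9 11

Derivation:
Initial degrees: {1:1, 2:2, 3:3, 4:1, 5:2, 6:1, 7:3, 8:2, 9:2, 10:2, 11:1}
Step 1: smallest deg-1 vertex = 1, p_1 = 3. Add edge {1,3}. Now deg[1]=0, deg[3]=2.
Step 2: smallest deg-1 vertex = 4, p_2 = 8. Add edge {4,8}. Now deg[4]=0, deg[8]=1.
Step 3: smallest deg-1 vertex = 6, p_3 = 7. Add edge {6,7}. Now deg[6]=0, deg[7]=2.
Step 4: smallest deg-1 vertex = 8, p_4 = 3. Add edge {3,8}. Now deg[8]=0, deg[3]=1.
Step 5: smallest deg-1 vertex = 3, p_5 = 7. Add edge {3,7}. Now deg[3]=0, deg[7]=1.
Step 6: smallest deg-1 vertex = 7, p_6 = 2. Add edge {2,7}. Now deg[7]=0, deg[2]=1.
Step 7: smallest deg-1 vertex = 2, p_7 = 5. Add edge {2,5}. Now deg[2]=0, deg[5]=1.
Step 8: smallest deg-1 vertex = 5, p_8 = 10. Add edge {5,10}. Now deg[5]=0, deg[10]=1.
Step 9: smallest deg-1 vertex = 10, p_9 = 9. Add edge {9,10}. Now deg[10]=0, deg[9]=1.
Final: two remaining deg-1 vertices are 9, 11. Add edge {9,11}.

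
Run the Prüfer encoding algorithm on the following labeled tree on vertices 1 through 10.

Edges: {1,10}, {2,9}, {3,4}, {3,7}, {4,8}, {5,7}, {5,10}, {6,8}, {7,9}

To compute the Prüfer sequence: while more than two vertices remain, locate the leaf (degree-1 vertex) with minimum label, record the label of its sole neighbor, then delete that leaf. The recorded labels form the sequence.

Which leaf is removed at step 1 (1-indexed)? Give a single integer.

Step 1: current leaves = {1,2,6}. Remove leaf 1 (neighbor: 10).

Answer: 1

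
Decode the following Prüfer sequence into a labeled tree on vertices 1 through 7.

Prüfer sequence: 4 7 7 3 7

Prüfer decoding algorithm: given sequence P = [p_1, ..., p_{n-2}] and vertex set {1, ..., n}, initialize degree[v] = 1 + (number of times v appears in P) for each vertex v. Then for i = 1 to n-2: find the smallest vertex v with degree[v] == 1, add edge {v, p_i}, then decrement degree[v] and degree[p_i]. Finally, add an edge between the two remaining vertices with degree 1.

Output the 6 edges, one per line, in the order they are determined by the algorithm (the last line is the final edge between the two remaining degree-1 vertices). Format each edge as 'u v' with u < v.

Answer: 1 4
2 7
4 7
3 5
3 7
6 7

Derivation:
Initial degrees: {1:1, 2:1, 3:2, 4:2, 5:1, 6:1, 7:4}
Step 1: smallest deg-1 vertex = 1, p_1 = 4. Add edge {1,4}. Now deg[1]=0, deg[4]=1.
Step 2: smallest deg-1 vertex = 2, p_2 = 7. Add edge {2,7}. Now deg[2]=0, deg[7]=3.
Step 3: smallest deg-1 vertex = 4, p_3 = 7. Add edge {4,7}. Now deg[4]=0, deg[7]=2.
Step 4: smallest deg-1 vertex = 5, p_4 = 3. Add edge {3,5}. Now deg[5]=0, deg[3]=1.
Step 5: smallest deg-1 vertex = 3, p_5 = 7. Add edge {3,7}. Now deg[3]=0, deg[7]=1.
Final: two remaining deg-1 vertices are 6, 7. Add edge {6,7}.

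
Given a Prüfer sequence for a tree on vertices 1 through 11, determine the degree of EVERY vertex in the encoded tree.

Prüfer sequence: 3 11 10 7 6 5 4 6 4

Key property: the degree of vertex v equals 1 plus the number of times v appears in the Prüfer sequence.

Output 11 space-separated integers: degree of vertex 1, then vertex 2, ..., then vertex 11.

Answer: 1 1 2 3 2 3 2 1 1 2 2

Derivation:
p_1 = 3: count[3] becomes 1
p_2 = 11: count[11] becomes 1
p_3 = 10: count[10] becomes 1
p_4 = 7: count[7] becomes 1
p_5 = 6: count[6] becomes 1
p_6 = 5: count[5] becomes 1
p_7 = 4: count[4] becomes 1
p_8 = 6: count[6] becomes 2
p_9 = 4: count[4] becomes 2
Degrees (1 + count): deg[1]=1+0=1, deg[2]=1+0=1, deg[3]=1+1=2, deg[4]=1+2=3, deg[5]=1+1=2, deg[6]=1+2=3, deg[7]=1+1=2, deg[8]=1+0=1, deg[9]=1+0=1, deg[10]=1+1=2, deg[11]=1+1=2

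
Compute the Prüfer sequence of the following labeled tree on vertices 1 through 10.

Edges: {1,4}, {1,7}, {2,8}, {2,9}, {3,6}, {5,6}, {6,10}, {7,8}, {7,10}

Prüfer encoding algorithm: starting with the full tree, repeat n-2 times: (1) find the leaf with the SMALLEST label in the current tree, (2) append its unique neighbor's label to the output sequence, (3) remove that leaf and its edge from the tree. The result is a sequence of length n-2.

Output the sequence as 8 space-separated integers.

Step 1: leaves = {3,4,5,9}. Remove smallest leaf 3, emit neighbor 6.
Step 2: leaves = {4,5,9}. Remove smallest leaf 4, emit neighbor 1.
Step 3: leaves = {1,5,9}. Remove smallest leaf 1, emit neighbor 7.
Step 4: leaves = {5,9}. Remove smallest leaf 5, emit neighbor 6.
Step 5: leaves = {6,9}. Remove smallest leaf 6, emit neighbor 10.
Step 6: leaves = {9,10}. Remove smallest leaf 9, emit neighbor 2.
Step 7: leaves = {2,10}. Remove smallest leaf 2, emit neighbor 8.
Step 8: leaves = {8,10}. Remove smallest leaf 8, emit neighbor 7.
Done: 2 vertices remain (7, 10). Sequence = [6 1 7 6 10 2 8 7]

Answer: 6 1 7 6 10 2 8 7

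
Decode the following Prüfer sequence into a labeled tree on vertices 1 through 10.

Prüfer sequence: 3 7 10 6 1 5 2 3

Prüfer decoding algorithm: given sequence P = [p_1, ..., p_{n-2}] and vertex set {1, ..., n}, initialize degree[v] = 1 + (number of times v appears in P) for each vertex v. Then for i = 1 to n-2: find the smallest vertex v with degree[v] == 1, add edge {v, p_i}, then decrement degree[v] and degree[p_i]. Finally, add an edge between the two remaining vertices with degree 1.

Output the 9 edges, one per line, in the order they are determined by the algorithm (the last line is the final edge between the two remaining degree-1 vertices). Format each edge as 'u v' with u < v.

Answer: 3 4
7 8
7 10
6 9
1 6
1 5
2 5
2 3
3 10

Derivation:
Initial degrees: {1:2, 2:2, 3:3, 4:1, 5:2, 6:2, 7:2, 8:1, 9:1, 10:2}
Step 1: smallest deg-1 vertex = 4, p_1 = 3. Add edge {3,4}. Now deg[4]=0, deg[3]=2.
Step 2: smallest deg-1 vertex = 8, p_2 = 7. Add edge {7,8}. Now deg[8]=0, deg[7]=1.
Step 3: smallest deg-1 vertex = 7, p_3 = 10. Add edge {7,10}. Now deg[7]=0, deg[10]=1.
Step 4: smallest deg-1 vertex = 9, p_4 = 6. Add edge {6,9}. Now deg[9]=0, deg[6]=1.
Step 5: smallest deg-1 vertex = 6, p_5 = 1. Add edge {1,6}. Now deg[6]=0, deg[1]=1.
Step 6: smallest deg-1 vertex = 1, p_6 = 5. Add edge {1,5}. Now deg[1]=0, deg[5]=1.
Step 7: smallest deg-1 vertex = 5, p_7 = 2. Add edge {2,5}. Now deg[5]=0, deg[2]=1.
Step 8: smallest deg-1 vertex = 2, p_8 = 3. Add edge {2,3}. Now deg[2]=0, deg[3]=1.
Final: two remaining deg-1 vertices are 3, 10. Add edge {3,10}.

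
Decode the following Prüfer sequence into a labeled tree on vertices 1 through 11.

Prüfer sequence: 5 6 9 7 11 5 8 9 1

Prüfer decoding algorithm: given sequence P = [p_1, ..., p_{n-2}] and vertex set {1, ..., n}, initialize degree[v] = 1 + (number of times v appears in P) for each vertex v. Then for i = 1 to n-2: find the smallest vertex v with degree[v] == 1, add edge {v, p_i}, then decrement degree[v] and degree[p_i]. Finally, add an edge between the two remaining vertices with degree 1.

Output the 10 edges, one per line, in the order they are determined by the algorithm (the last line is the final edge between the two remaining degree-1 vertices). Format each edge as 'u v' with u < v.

Initial degrees: {1:2, 2:1, 3:1, 4:1, 5:3, 6:2, 7:2, 8:2, 9:3, 10:1, 11:2}
Step 1: smallest deg-1 vertex = 2, p_1 = 5. Add edge {2,5}. Now deg[2]=0, deg[5]=2.
Step 2: smallest deg-1 vertex = 3, p_2 = 6. Add edge {3,6}. Now deg[3]=0, deg[6]=1.
Step 3: smallest deg-1 vertex = 4, p_3 = 9. Add edge {4,9}. Now deg[4]=0, deg[9]=2.
Step 4: smallest deg-1 vertex = 6, p_4 = 7. Add edge {6,7}. Now deg[6]=0, deg[7]=1.
Step 5: smallest deg-1 vertex = 7, p_5 = 11. Add edge {7,11}. Now deg[7]=0, deg[11]=1.
Step 6: smallest deg-1 vertex = 10, p_6 = 5. Add edge {5,10}. Now deg[10]=0, deg[5]=1.
Step 7: smallest deg-1 vertex = 5, p_7 = 8. Add edge {5,8}. Now deg[5]=0, deg[8]=1.
Step 8: smallest deg-1 vertex = 8, p_8 = 9. Add edge {8,9}. Now deg[8]=0, deg[9]=1.
Step 9: smallest deg-1 vertex = 9, p_9 = 1. Add edge {1,9}. Now deg[9]=0, deg[1]=1.
Final: two remaining deg-1 vertices are 1, 11. Add edge {1,11}.

Answer: 2 5
3 6
4 9
6 7
7 11
5 10
5 8
8 9
1 9
1 11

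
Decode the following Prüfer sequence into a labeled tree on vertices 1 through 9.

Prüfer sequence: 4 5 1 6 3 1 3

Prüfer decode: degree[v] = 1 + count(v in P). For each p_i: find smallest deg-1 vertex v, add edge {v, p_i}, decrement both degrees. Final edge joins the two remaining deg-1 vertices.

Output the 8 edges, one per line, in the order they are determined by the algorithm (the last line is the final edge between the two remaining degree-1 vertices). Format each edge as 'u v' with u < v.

Initial degrees: {1:3, 2:1, 3:3, 4:2, 5:2, 6:2, 7:1, 8:1, 9:1}
Step 1: smallest deg-1 vertex = 2, p_1 = 4. Add edge {2,4}. Now deg[2]=0, deg[4]=1.
Step 2: smallest deg-1 vertex = 4, p_2 = 5. Add edge {4,5}. Now deg[4]=0, deg[5]=1.
Step 3: smallest deg-1 vertex = 5, p_3 = 1. Add edge {1,5}. Now deg[5]=0, deg[1]=2.
Step 4: smallest deg-1 vertex = 7, p_4 = 6. Add edge {6,7}. Now deg[7]=0, deg[6]=1.
Step 5: smallest deg-1 vertex = 6, p_5 = 3. Add edge {3,6}. Now deg[6]=0, deg[3]=2.
Step 6: smallest deg-1 vertex = 8, p_6 = 1. Add edge {1,8}. Now deg[8]=0, deg[1]=1.
Step 7: smallest deg-1 vertex = 1, p_7 = 3. Add edge {1,3}. Now deg[1]=0, deg[3]=1.
Final: two remaining deg-1 vertices are 3, 9. Add edge {3,9}.

Answer: 2 4
4 5
1 5
6 7
3 6
1 8
1 3
3 9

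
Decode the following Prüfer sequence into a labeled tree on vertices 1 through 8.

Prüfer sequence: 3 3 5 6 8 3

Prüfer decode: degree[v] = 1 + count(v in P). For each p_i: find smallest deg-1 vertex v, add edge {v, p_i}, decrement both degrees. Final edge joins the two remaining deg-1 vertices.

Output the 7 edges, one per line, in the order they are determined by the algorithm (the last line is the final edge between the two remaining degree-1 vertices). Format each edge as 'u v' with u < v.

Answer: 1 3
2 3
4 5
5 6
6 8
3 7
3 8

Derivation:
Initial degrees: {1:1, 2:1, 3:4, 4:1, 5:2, 6:2, 7:1, 8:2}
Step 1: smallest deg-1 vertex = 1, p_1 = 3. Add edge {1,3}. Now deg[1]=0, deg[3]=3.
Step 2: smallest deg-1 vertex = 2, p_2 = 3. Add edge {2,3}. Now deg[2]=0, deg[3]=2.
Step 3: smallest deg-1 vertex = 4, p_3 = 5. Add edge {4,5}. Now deg[4]=0, deg[5]=1.
Step 4: smallest deg-1 vertex = 5, p_4 = 6. Add edge {5,6}. Now deg[5]=0, deg[6]=1.
Step 5: smallest deg-1 vertex = 6, p_5 = 8. Add edge {6,8}. Now deg[6]=0, deg[8]=1.
Step 6: smallest deg-1 vertex = 7, p_6 = 3. Add edge {3,7}. Now deg[7]=0, deg[3]=1.
Final: two remaining deg-1 vertices are 3, 8. Add edge {3,8}.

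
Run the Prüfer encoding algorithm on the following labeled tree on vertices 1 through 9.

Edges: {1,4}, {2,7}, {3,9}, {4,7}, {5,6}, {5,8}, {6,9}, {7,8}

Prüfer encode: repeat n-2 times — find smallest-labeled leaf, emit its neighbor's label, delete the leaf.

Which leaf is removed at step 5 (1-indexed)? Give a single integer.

Answer: 7

Derivation:
Step 1: current leaves = {1,2,3}. Remove leaf 1 (neighbor: 4).
Step 2: current leaves = {2,3,4}. Remove leaf 2 (neighbor: 7).
Step 3: current leaves = {3,4}. Remove leaf 3 (neighbor: 9).
Step 4: current leaves = {4,9}. Remove leaf 4 (neighbor: 7).
Step 5: current leaves = {7,9}. Remove leaf 7 (neighbor: 8).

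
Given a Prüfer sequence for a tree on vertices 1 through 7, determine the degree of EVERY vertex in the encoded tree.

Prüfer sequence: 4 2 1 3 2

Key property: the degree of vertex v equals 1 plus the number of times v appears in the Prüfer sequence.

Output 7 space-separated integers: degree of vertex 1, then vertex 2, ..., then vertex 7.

p_1 = 4: count[4] becomes 1
p_2 = 2: count[2] becomes 1
p_3 = 1: count[1] becomes 1
p_4 = 3: count[3] becomes 1
p_5 = 2: count[2] becomes 2
Degrees (1 + count): deg[1]=1+1=2, deg[2]=1+2=3, deg[3]=1+1=2, deg[4]=1+1=2, deg[5]=1+0=1, deg[6]=1+0=1, deg[7]=1+0=1

Answer: 2 3 2 2 1 1 1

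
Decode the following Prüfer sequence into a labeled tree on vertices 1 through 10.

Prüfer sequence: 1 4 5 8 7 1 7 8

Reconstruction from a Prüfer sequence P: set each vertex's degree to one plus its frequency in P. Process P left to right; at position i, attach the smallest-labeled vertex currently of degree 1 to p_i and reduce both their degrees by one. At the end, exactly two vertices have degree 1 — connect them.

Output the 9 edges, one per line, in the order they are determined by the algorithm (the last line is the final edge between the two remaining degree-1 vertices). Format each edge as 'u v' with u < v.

Answer: 1 2
3 4
4 5
5 8
6 7
1 9
1 7
7 8
8 10

Derivation:
Initial degrees: {1:3, 2:1, 3:1, 4:2, 5:2, 6:1, 7:3, 8:3, 9:1, 10:1}
Step 1: smallest deg-1 vertex = 2, p_1 = 1. Add edge {1,2}. Now deg[2]=0, deg[1]=2.
Step 2: smallest deg-1 vertex = 3, p_2 = 4. Add edge {3,4}. Now deg[3]=0, deg[4]=1.
Step 3: smallest deg-1 vertex = 4, p_3 = 5. Add edge {4,5}. Now deg[4]=0, deg[5]=1.
Step 4: smallest deg-1 vertex = 5, p_4 = 8. Add edge {5,8}. Now deg[5]=0, deg[8]=2.
Step 5: smallest deg-1 vertex = 6, p_5 = 7. Add edge {6,7}. Now deg[6]=0, deg[7]=2.
Step 6: smallest deg-1 vertex = 9, p_6 = 1. Add edge {1,9}. Now deg[9]=0, deg[1]=1.
Step 7: smallest deg-1 vertex = 1, p_7 = 7. Add edge {1,7}. Now deg[1]=0, deg[7]=1.
Step 8: smallest deg-1 vertex = 7, p_8 = 8. Add edge {7,8}. Now deg[7]=0, deg[8]=1.
Final: two remaining deg-1 vertices are 8, 10. Add edge {8,10}.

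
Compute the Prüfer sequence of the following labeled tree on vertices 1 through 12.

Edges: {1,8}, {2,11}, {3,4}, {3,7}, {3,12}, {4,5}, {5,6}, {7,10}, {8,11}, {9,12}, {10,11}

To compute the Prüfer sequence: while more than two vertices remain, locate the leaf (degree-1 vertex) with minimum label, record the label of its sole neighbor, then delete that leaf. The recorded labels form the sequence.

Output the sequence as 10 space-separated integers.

Answer: 8 11 5 4 3 11 12 10 7 3

Derivation:
Step 1: leaves = {1,2,6,9}. Remove smallest leaf 1, emit neighbor 8.
Step 2: leaves = {2,6,8,9}. Remove smallest leaf 2, emit neighbor 11.
Step 3: leaves = {6,8,9}. Remove smallest leaf 6, emit neighbor 5.
Step 4: leaves = {5,8,9}. Remove smallest leaf 5, emit neighbor 4.
Step 5: leaves = {4,8,9}. Remove smallest leaf 4, emit neighbor 3.
Step 6: leaves = {8,9}. Remove smallest leaf 8, emit neighbor 11.
Step 7: leaves = {9,11}. Remove smallest leaf 9, emit neighbor 12.
Step 8: leaves = {11,12}. Remove smallest leaf 11, emit neighbor 10.
Step 9: leaves = {10,12}. Remove smallest leaf 10, emit neighbor 7.
Step 10: leaves = {7,12}. Remove smallest leaf 7, emit neighbor 3.
Done: 2 vertices remain (3, 12). Sequence = [8 11 5 4 3 11 12 10 7 3]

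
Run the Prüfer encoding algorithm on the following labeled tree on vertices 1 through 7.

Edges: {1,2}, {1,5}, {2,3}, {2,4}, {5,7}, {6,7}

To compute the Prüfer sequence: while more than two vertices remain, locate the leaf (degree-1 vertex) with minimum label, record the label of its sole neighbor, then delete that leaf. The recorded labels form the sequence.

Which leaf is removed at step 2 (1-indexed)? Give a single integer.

Step 1: current leaves = {3,4,6}. Remove leaf 3 (neighbor: 2).
Step 2: current leaves = {4,6}. Remove leaf 4 (neighbor: 2).

Answer: 4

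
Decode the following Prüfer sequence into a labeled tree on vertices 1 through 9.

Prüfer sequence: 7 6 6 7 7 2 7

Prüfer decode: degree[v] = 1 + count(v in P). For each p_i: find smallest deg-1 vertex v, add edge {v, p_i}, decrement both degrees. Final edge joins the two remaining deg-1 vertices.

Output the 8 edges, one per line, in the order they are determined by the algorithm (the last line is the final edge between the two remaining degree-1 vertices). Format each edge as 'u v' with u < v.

Initial degrees: {1:1, 2:2, 3:1, 4:1, 5:1, 6:3, 7:5, 8:1, 9:1}
Step 1: smallest deg-1 vertex = 1, p_1 = 7. Add edge {1,7}. Now deg[1]=0, deg[7]=4.
Step 2: smallest deg-1 vertex = 3, p_2 = 6. Add edge {3,6}. Now deg[3]=0, deg[6]=2.
Step 3: smallest deg-1 vertex = 4, p_3 = 6. Add edge {4,6}. Now deg[4]=0, deg[6]=1.
Step 4: smallest deg-1 vertex = 5, p_4 = 7. Add edge {5,7}. Now deg[5]=0, deg[7]=3.
Step 5: smallest deg-1 vertex = 6, p_5 = 7. Add edge {6,7}. Now deg[6]=0, deg[7]=2.
Step 6: smallest deg-1 vertex = 8, p_6 = 2. Add edge {2,8}. Now deg[8]=0, deg[2]=1.
Step 7: smallest deg-1 vertex = 2, p_7 = 7. Add edge {2,7}. Now deg[2]=0, deg[7]=1.
Final: two remaining deg-1 vertices are 7, 9. Add edge {7,9}.

Answer: 1 7
3 6
4 6
5 7
6 7
2 8
2 7
7 9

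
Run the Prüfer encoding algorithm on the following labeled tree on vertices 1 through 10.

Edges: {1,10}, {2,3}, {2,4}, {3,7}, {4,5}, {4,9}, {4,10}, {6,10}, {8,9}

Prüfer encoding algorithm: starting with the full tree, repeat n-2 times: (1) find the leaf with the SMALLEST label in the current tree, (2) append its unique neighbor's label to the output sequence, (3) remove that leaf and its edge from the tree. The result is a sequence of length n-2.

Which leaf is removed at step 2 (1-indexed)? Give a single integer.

Step 1: current leaves = {1,5,6,7,8}. Remove leaf 1 (neighbor: 10).
Step 2: current leaves = {5,6,7,8}. Remove leaf 5 (neighbor: 4).

Answer: 5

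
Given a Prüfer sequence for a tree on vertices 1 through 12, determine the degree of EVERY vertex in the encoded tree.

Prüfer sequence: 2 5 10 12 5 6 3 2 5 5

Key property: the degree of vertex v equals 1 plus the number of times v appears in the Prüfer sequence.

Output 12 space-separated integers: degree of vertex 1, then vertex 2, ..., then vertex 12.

p_1 = 2: count[2] becomes 1
p_2 = 5: count[5] becomes 1
p_3 = 10: count[10] becomes 1
p_4 = 12: count[12] becomes 1
p_5 = 5: count[5] becomes 2
p_6 = 6: count[6] becomes 1
p_7 = 3: count[3] becomes 1
p_8 = 2: count[2] becomes 2
p_9 = 5: count[5] becomes 3
p_10 = 5: count[5] becomes 4
Degrees (1 + count): deg[1]=1+0=1, deg[2]=1+2=3, deg[3]=1+1=2, deg[4]=1+0=1, deg[5]=1+4=5, deg[6]=1+1=2, deg[7]=1+0=1, deg[8]=1+0=1, deg[9]=1+0=1, deg[10]=1+1=2, deg[11]=1+0=1, deg[12]=1+1=2

Answer: 1 3 2 1 5 2 1 1 1 2 1 2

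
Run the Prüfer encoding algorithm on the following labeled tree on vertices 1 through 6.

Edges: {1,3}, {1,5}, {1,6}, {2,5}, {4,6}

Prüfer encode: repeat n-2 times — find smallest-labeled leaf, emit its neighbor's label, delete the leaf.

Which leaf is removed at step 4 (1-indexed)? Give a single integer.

Answer: 5

Derivation:
Step 1: current leaves = {2,3,4}. Remove leaf 2 (neighbor: 5).
Step 2: current leaves = {3,4,5}. Remove leaf 3 (neighbor: 1).
Step 3: current leaves = {4,5}. Remove leaf 4 (neighbor: 6).
Step 4: current leaves = {5,6}. Remove leaf 5 (neighbor: 1).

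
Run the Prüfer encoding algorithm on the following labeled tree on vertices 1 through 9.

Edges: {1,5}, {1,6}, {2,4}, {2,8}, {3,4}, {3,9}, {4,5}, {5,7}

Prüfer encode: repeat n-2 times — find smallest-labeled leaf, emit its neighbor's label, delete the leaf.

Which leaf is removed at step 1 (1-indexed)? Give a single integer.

Step 1: current leaves = {6,7,8,9}. Remove leaf 6 (neighbor: 1).

Answer: 6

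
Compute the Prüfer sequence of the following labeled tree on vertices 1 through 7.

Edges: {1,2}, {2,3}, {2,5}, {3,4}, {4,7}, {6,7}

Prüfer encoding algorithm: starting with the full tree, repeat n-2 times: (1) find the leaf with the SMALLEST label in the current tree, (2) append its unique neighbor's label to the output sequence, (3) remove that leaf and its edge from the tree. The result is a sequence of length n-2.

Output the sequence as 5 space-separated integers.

Step 1: leaves = {1,5,6}. Remove smallest leaf 1, emit neighbor 2.
Step 2: leaves = {5,6}. Remove smallest leaf 5, emit neighbor 2.
Step 3: leaves = {2,6}. Remove smallest leaf 2, emit neighbor 3.
Step 4: leaves = {3,6}. Remove smallest leaf 3, emit neighbor 4.
Step 5: leaves = {4,6}. Remove smallest leaf 4, emit neighbor 7.
Done: 2 vertices remain (6, 7). Sequence = [2 2 3 4 7]

Answer: 2 2 3 4 7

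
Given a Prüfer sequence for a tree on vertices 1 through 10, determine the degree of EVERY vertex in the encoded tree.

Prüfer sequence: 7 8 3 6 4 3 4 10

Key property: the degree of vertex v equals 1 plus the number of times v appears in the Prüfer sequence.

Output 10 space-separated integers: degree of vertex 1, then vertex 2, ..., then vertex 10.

p_1 = 7: count[7] becomes 1
p_2 = 8: count[8] becomes 1
p_3 = 3: count[3] becomes 1
p_4 = 6: count[6] becomes 1
p_5 = 4: count[4] becomes 1
p_6 = 3: count[3] becomes 2
p_7 = 4: count[4] becomes 2
p_8 = 10: count[10] becomes 1
Degrees (1 + count): deg[1]=1+0=1, deg[2]=1+0=1, deg[3]=1+2=3, deg[4]=1+2=3, deg[5]=1+0=1, deg[6]=1+1=2, deg[7]=1+1=2, deg[8]=1+1=2, deg[9]=1+0=1, deg[10]=1+1=2

Answer: 1 1 3 3 1 2 2 2 1 2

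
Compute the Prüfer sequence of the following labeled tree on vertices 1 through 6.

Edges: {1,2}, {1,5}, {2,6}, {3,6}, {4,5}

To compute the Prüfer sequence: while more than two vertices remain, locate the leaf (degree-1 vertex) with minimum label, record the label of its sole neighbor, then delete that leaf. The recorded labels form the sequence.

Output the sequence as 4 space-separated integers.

Answer: 6 5 1 2

Derivation:
Step 1: leaves = {3,4}. Remove smallest leaf 3, emit neighbor 6.
Step 2: leaves = {4,6}. Remove smallest leaf 4, emit neighbor 5.
Step 3: leaves = {5,6}. Remove smallest leaf 5, emit neighbor 1.
Step 4: leaves = {1,6}. Remove smallest leaf 1, emit neighbor 2.
Done: 2 vertices remain (2, 6). Sequence = [6 5 1 2]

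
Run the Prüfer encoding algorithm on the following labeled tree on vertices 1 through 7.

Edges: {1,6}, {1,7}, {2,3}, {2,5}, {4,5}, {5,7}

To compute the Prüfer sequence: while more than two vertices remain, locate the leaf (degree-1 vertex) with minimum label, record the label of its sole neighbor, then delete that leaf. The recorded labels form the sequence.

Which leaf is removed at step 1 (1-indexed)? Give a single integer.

Step 1: current leaves = {3,4,6}. Remove leaf 3 (neighbor: 2).

Answer: 3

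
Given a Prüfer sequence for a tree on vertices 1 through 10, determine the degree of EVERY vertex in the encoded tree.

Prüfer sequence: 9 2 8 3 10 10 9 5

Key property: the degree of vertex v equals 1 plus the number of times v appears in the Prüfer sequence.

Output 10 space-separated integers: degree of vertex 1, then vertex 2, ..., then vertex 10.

Answer: 1 2 2 1 2 1 1 2 3 3

Derivation:
p_1 = 9: count[9] becomes 1
p_2 = 2: count[2] becomes 1
p_3 = 8: count[8] becomes 1
p_4 = 3: count[3] becomes 1
p_5 = 10: count[10] becomes 1
p_6 = 10: count[10] becomes 2
p_7 = 9: count[9] becomes 2
p_8 = 5: count[5] becomes 1
Degrees (1 + count): deg[1]=1+0=1, deg[2]=1+1=2, deg[3]=1+1=2, deg[4]=1+0=1, deg[5]=1+1=2, deg[6]=1+0=1, deg[7]=1+0=1, deg[8]=1+1=2, deg[9]=1+2=3, deg[10]=1+2=3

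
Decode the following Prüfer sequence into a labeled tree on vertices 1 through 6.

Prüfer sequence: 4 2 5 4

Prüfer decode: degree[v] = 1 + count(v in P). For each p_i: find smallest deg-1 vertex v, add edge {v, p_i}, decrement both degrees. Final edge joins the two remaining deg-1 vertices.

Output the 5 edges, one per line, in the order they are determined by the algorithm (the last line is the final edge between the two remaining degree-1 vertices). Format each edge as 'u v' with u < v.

Initial degrees: {1:1, 2:2, 3:1, 4:3, 5:2, 6:1}
Step 1: smallest deg-1 vertex = 1, p_1 = 4. Add edge {1,4}. Now deg[1]=0, deg[4]=2.
Step 2: smallest deg-1 vertex = 3, p_2 = 2. Add edge {2,3}. Now deg[3]=0, deg[2]=1.
Step 3: smallest deg-1 vertex = 2, p_3 = 5. Add edge {2,5}. Now deg[2]=0, deg[5]=1.
Step 4: smallest deg-1 vertex = 5, p_4 = 4. Add edge {4,5}. Now deg[5]=0, deg[4]=1.
Final: two remaining deg-1 vertices are 4, 6. Add edge {4,6}.

Answer: 1 4
2 3
2 5
4 5
4 6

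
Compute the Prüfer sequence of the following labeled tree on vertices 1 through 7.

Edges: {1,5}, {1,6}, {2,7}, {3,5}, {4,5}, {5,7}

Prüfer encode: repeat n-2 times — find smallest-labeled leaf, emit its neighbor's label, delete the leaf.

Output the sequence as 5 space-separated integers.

Step 1: leaves = {2,3,4,6}. Remove smallest leaf 2, emit neighbor 7.
Step 2: leaves = {3,4,6,7}. Remove smallest leaf 3, emit neighbor 5.
Step 3: leaves = {4,6,7}. Remove smallest leaf 4, emit neighbor 5.
Step 4: leaves = {6,7}. Remove smallest leaf 6, emit neighbor 1.
Step 5: leaves = {1,7}. Remove smallest leaf 1, emit neighbor 5.
Done: 2 vertices remain (5, 7). Sequence = [7 5 5 1 5]

Answer: 7 5 5 1 5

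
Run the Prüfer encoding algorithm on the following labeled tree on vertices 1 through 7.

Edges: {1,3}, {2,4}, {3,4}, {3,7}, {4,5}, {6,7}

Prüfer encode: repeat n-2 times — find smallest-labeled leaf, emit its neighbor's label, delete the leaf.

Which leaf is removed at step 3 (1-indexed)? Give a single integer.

Step 1: current leaves = {1,2,5,6}. Remove leaf 1 (neighbor: 3).
Step 2: current leaves = {2,5,6}. Remove leaf 2 (neighbor: 4).
Step 3: current leaves = {5,6}. Remove leaf 5 (neighbor: 4).

Answer: 5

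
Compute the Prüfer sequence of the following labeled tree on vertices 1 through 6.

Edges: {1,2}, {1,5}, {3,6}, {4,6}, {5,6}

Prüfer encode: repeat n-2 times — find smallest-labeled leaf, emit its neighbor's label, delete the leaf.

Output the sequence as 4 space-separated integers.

Step 1: leaves = {2,3,4}. Remove smallest leaf 2, emit neighbor 1.
Step 2: leaves = {1,3,4}. Remove smallest leaf 1, emit neighbor 5.
Step 3: leaves = {3,4,5}. Remove smallest leaf 3, emit neighbor 6.
Step 4: leaves = {4,5}. Remove smallest leaf 4, emit neighbor 6.
Done: 2 vertices remain (5, 6). Sequence = [1 5 6 6]

Answer: 1 5 6 6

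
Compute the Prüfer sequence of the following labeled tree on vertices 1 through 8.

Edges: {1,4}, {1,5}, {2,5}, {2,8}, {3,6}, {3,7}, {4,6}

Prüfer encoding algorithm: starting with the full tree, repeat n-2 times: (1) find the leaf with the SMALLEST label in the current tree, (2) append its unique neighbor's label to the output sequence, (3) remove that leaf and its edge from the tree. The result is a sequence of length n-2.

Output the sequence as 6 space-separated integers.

Step 1: leaves = {7,8}. Remove smallest leaf 7, emit neighbor 3.
Step 2: leaves = {3,8}. Remove smallest leaf 3, emit neighbor 6.
Step 3: leaves = {6,8}. Remove smallest leaf 6, emit neighbor 4.
Step 4: leaves = {4,8}. Remove smallest leaf 4, emit neighbor 1.
Step 5: leaves = {1,8}. Remove smallest leaf 1, emit neighbor 5.
Step 6: leaves = {5,8}. Remove smallest leaf 5, emit neighbor 2.
Done: 2 vertices remain (2, 8). Sequence = [3 6 4 1 5 2]

Answer: 3 6 4 1 5 2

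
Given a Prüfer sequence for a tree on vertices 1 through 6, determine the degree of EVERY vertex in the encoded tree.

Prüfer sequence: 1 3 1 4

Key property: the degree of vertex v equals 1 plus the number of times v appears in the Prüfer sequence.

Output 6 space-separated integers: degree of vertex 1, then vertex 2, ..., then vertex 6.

Answer: 3 1 2 2 1 1

Derivation:
p_1 = 1: count[1] becomes 1
p_2 = 3: count[3] becomes 1
p_3 = 1: count[1] becomes 2
p_4 = 4: count[4] becomes 1
Degrees (1 + count): deg[1]=1+2=3, deg[2]=1+0=1, deg[3]=1+1=2, deg[4]=1+1=2, deg[5]=1+0=1, deg[6]=1+0=1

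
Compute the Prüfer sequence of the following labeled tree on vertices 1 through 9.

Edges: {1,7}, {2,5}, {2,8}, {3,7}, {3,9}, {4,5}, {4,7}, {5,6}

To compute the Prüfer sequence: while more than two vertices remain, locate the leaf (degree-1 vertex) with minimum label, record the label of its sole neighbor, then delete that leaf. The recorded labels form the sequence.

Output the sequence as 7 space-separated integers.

Step 1: leaves = {1,6,8,9}. Remove smallest leaf 1, emit neighbor 7.
Step 2: leaves = {6,8,9}. Remove smallest leaf 6, emit neighbor 5.
Step 3: leaves = {8,9}. Remove smallest leaf 8, emit neighbor 2.
Step 4: leaves = {2,9}. Remove smallest leaf 2, emit neighbor 5.
Step 5: leaves = {5,9}. Remove smallest leaf 5, emit neighbor 4.
Step 6: leaves = {4,9}. Remove smallest leaf 4, emit neighbor 7.
Step 7: leaves = {7,9}. Remove smallest leaf 7, emit neighbor 3.
Done: 2 vertices remain (3, 9). Sequence = [7 5 2 5 4 7 3]

Answer: 7 5 2 5 4 7 3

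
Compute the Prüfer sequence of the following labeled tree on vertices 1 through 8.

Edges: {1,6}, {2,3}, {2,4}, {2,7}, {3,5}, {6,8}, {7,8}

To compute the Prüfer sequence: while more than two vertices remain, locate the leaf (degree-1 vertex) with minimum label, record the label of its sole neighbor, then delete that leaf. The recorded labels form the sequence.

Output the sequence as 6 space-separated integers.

Step 1: leaves = {1,4,5}. Remove smallest leaf 1, emit neighbor 6.
Step 2: leaves = {4,5,6}. Remove smallest leaf 4, emit neighbor 2.
Step 3: leaves = {5,6}. Remove smallest leaf 5, emit neighbor 3.
Step 4: leaves = {3,6}. Remove smallest leaf 3, emit neighbor 2.
Step 5: leaves = {2,6}. Remove smallest leaf 2, emit neighbor 7.
Step 6: leaves = {6,7}. Remove smallest leaf 6, emit neighbor 8.
Done: 2 vertices remain (7, 8). Sequence = [6 2 3 2 7 8]

Answer: 6 2 3 2 7 8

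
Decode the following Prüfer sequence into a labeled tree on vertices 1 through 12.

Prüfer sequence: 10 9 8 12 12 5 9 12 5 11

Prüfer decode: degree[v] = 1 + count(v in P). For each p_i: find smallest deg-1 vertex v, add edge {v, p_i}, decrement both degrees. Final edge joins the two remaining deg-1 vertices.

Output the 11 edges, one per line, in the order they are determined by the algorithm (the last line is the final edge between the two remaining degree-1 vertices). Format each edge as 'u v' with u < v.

Initial degrees: {1:1, 2:1, 3:1, 4:1, 5:3, 6:1, 7:1, 8:2, 9:3, 10:2, 11:2, 12:4}
Step 1: smallest deg-1 vertex = 1, p_1 = 10. Add edge {1,10}. Now deg[1]=0, deg[10]=1.
Step 2: smallest deg-1 vertex = 2, p_2 = 9. Add edge {2,9}. Now deg[2]=0, deg[9]=2.
Step 3: smallest deg-1 vertex = 3, p_3 = 8. Add edge {3,8}. Now deg[3]=0, deg[8]=1.
Step 4: smallest deg-1 vertex = 4, p_4 = 12. Add edge {4,12}. Now deg[4]=0, deg[12]=3.
Step 5: smallest deg-1 vertex = 6, p_5 = 12. Add edge {6,12}. Now deg[6]=0, deg[12]=2.
Step 6: smallest deg-1 vertex = 7, p_6 = 5. Add edge {5,7}. Now deg[7]=0, deg[5]=2.
Step 7: smallest deg-1 vertex = 8, p_7 = 9. Add edge {8,9}. Now deg[8]=0, deg[9]=1.
Step 8: smallest deg-1 vertex = 9, p_8 = 12. Add edge {9,12}. Now deg[9]=0, deg[12]=1.
Step 9: smallest deg-1 vertex = 10, p_9 = 5. Add edge {5,10}. Now deg[10]=0, deg[5]=1.
Step 10: smallest deg-1 vertex = 5, p_10 = 11. Add edge {5,11}. Now deg[5]=0, deg[11]=1.
Final: two remaining deg-1 vertices are 11, 12. Add edge {11,12}.

Answer: 1 10
2 9
3 8
4 12
6 12
5 7
8 9
9 12
5 10
5 11
11 12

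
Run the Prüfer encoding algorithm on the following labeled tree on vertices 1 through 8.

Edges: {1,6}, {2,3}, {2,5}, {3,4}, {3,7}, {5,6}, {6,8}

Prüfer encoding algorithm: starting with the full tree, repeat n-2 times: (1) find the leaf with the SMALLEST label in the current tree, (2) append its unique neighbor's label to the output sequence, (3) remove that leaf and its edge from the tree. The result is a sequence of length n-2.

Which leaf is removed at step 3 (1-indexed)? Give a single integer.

Step 1: current leaves = {1,4,7,8}. Remove leaf 1 (neighbor: 6).
Step 2: current leaves = {4,7,8}. Remove leaf 4 (neighbor: 3).
Step 3: current leaves = {7,8}. Remove leaf 7 (neighbor: 3).

Answer: 7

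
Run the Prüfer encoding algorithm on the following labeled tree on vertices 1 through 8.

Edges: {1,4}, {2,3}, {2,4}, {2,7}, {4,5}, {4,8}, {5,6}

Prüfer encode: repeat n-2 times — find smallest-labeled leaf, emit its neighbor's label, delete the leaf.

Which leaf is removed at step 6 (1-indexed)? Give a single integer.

Step 1: current leaves = {1,3,6,7,8}. Remove leaf 1 (neighbor: 4).
Step 2: current leaves = {3,6,7,8}. Remove leaf 3 (neighbor: 2).
Step 3: current leaves = {6,7,8}. Remove leaf 6 (neighbor: 5).
Step 4: current leaves = {5,7,8}. Remove leaf 5 (neighbor: 4).
Step 5: current leaves = {7,8}. Remove leaf 7 (neighbor: 2).
Step 6: current leaves = {2,8}. Remove leaf 2 (neighbor: 4).

Answer: 2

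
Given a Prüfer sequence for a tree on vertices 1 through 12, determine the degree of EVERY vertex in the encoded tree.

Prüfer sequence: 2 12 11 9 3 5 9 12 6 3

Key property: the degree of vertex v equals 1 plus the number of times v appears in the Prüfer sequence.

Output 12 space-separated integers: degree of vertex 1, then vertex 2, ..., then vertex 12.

Answer: 1 2 3 1 2 2 1 1 3 1 2 3

Derivation:
p_1 = 2: count[2] becomes 1
p_2 = 12: count[12] becomes 1
p_3 = 11: count[11] becomes 1
p_4 = 9: count[9] becomes 1
p_5 = 3: count[3] becomes 1
p_6 = 5: count[5] becomes 1
p_7 = 9: count[9] becomes 2
p_8 = 12: count[12] becomes 2
p_9 = 6: count[6] becomes 1
p_10 = 3: count[3] becomes 2
Degrees (1 + count): deg[1]=1+0=1, deg[2]=1+1=2, deg[3]=1+2=3, deg[4]=1+0=1, deg[5]=1+1=2, deg[6]=1+1=2, deg[7]=1+0=1, deg[8]=1+0=1, deg[9]=1+2=3, deg[10]=1+0=1, deg[11]=1+1=2, deg[12]=1+2=3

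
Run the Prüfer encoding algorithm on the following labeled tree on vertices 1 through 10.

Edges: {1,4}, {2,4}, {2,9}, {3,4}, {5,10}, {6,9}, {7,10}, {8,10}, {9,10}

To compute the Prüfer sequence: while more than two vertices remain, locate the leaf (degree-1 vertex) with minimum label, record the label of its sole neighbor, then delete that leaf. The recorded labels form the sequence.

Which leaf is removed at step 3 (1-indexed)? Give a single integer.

Step 1: current leaves = {1,3,5,6,7,8}. Remove leaf 1 (neighbor: 4).
Step 2: current leaves = {3,5,6,7,8}. Remove leaf 3 (neighbor: 4).
Step 3: current leaves = {4,5,6,7,8}. Remove leaf 4 (neighbor: 2).

Answer: 4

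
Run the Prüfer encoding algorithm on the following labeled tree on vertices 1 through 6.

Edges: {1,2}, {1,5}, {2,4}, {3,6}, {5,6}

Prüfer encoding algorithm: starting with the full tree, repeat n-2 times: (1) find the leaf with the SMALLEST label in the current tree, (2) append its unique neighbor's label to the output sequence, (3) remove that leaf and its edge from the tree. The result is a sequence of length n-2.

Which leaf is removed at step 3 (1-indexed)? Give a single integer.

Answer: 2

Derivation:
Step 1: current leaves = {3,4}. Remove leaf 3 (neighbor: 6).
Step 2: current leaves = {4,6}. Remove leaf 4 (neighbor: 2).
Step 3: current leaves = {2,6}. Remove leaf 2 (neighbor: 1).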